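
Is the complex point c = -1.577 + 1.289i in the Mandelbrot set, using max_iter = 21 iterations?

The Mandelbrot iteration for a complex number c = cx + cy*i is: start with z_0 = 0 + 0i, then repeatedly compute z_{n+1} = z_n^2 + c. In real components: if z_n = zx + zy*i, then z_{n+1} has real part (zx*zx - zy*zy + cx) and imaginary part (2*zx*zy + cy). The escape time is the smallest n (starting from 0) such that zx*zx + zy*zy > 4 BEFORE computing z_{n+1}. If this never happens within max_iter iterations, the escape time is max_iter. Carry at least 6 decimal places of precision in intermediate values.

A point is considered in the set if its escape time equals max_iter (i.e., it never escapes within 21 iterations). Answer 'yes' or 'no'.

Answer: no

Derivation:
z_0 = 0 + 0i, c = -1.5770 + 1.2890i
Iter 1: z = -1.5770 + 1.2890i, |z|^2 = 4.1484
Escaped at iteration 1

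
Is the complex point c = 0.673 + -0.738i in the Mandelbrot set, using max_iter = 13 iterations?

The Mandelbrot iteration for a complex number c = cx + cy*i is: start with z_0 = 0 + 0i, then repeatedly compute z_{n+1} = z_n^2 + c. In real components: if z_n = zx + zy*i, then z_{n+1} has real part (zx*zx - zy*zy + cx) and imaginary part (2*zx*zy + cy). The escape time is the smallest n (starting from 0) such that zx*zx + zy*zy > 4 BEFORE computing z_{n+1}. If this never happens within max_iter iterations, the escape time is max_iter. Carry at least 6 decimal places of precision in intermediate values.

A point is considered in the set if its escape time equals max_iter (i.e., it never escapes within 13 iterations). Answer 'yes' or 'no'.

Answer: no

Derivation:
z_0 = 0 + 0i, c = 0.6730 + -0.7380i
Iter 1: z = 0.6730 + -0.7380i, |z|^2 = 0.9976
Iter 2: z = 0.5813 + -1.7313i, |z|^2 = 3.3355
Iter 3: z = -1.9867 + -2.7508i, |z|^2 = 11.5138
Escaped at iteration 3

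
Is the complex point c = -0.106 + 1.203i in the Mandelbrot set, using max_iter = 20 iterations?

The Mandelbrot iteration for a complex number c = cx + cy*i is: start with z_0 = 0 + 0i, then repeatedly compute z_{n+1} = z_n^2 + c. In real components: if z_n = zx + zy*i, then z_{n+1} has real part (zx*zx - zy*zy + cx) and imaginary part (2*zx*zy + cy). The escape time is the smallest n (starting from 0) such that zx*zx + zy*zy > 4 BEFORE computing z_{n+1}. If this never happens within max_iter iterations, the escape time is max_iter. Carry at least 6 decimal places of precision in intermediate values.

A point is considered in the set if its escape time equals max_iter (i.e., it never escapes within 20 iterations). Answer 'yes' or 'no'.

z_0 = 0 + 0i, c = -0.1060 + 1.2030i
Iter 1: z = -0.1060 + 1.2030i, |z|^2 = 1.4584
Iter 2: z = -1.5420 + 0.9480i, |z|^2 = 3.2763
Iter 3: z = 1.3730 + -1.7205i, |z|^2 = 4.8453
Escaped at iteration 3

Answer: no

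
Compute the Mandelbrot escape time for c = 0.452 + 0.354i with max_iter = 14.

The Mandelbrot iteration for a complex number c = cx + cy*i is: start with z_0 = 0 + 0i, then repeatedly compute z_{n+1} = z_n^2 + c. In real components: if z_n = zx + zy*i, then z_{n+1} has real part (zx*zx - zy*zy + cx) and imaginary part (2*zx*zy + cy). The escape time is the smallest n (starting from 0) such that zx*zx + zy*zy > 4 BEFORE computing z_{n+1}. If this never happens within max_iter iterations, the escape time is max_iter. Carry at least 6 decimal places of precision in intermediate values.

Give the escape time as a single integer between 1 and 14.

z_0 = 0 + 0i, c = 0.4520 + 0.3540i
Iter 1: z = 0.4520 + 0.3540i, |z|^2 = 0.3296
Iter 2: z = 0.5310 + 0.6740i, |z|^2 = 0.7362
Iter 3: z = 0.2797 + 1.0698i, |z|^2 = 1.2227
Iter 4: z = -0.6142 + 0.9523i, |z|^2 = 1.2842
Iter 5: z = -0.0776 + -0.8159i, |z|^2 = 0.6718
Iter 6: z = -0.2077 + 0.4807i, |z|^2 = 0.2742
Iter 7: z = 0.2641 + 0.1543i, |z|^2 = 0.0935
Iter 8: z = 0.4979 + 0.4355i, |z|^2 = 0.4376
Iter 9: z = 0.5103 + 0.7877i, |z|^2 = 0.8808
Iter 10: z = 0.0919 + 1.1579i, |z|^2 = 1.3491
Iter 11: z = -0.8802 + 0.5669i, |z|^2 = 1.0961
Iter 12: z = 0.9054 + -0.6440i, |z|^2 = 1.2344
Iter 13: z = 0.8570 + -0.8121i, |z|^2 = 1.3939

Answer: 14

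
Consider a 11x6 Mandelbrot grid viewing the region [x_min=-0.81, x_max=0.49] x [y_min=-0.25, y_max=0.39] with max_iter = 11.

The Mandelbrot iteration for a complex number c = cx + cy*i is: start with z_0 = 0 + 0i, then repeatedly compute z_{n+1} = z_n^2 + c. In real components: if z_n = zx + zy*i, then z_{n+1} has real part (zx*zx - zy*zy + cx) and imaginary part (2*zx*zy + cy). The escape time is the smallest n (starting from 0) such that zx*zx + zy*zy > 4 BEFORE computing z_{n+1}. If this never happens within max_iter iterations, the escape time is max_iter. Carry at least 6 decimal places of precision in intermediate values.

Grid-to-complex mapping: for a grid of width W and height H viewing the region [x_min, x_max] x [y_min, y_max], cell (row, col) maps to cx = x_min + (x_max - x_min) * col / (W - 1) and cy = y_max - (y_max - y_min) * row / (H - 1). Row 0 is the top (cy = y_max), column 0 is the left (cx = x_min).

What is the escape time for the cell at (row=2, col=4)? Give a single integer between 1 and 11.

z_0 = 0 + 0i, c = -0.2900 + 0.1340i
Iter 1: z = -0.2900 + 0.1340i, |z|^2 = 0.1021
Iter 2: z = -0.2239 + 0.0563i, |z|^2 = 0.0533
Iter 3: z = -0.2431 + 0.1088i, |z|^2 = 0.0709
Iter 4: z = -0.2428 + 0.0811i, |z|^2 = 0.0655
Iter 5: z = -0.2376 + 0.0946i, |z|^2 = 0.0654
Iter 6: z = -0.2425 + 0.0890i, |z|^2 = 0.0667
Iter 7: z = -0.2391 + 0.0908i, |z|^2 = 0.0654
Iter 8: z = -0.2411 + 0.0906i, |z|^2 = 0.0663
Iter 9: z = -0.2401 + 0.0903i, |z|^2 = 0.0658
Iter 10: z = -0.2405 + 0.0906i, |z|^2 = 0.0661

Answer: 11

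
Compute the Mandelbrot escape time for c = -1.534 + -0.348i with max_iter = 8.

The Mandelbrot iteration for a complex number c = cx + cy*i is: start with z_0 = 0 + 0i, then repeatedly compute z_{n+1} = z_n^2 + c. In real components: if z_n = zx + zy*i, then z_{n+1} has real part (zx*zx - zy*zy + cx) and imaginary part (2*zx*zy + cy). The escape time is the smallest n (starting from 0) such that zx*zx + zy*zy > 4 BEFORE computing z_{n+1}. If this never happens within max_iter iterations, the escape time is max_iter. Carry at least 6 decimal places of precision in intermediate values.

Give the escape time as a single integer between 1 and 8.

Answer: 4

Derivation:
z_0 = 0 + 0i, c = -1.5340 + -0.3480i
Iter 1: z = -1.5340 + -0.3480i, |z|^2 = 2.4743
Iter 2: z = 0.6981 + 0.7197i, |z|^2 = 1.0052
Iter 3: z = -1.5646 + 0.6567i, |z|^2 = 2.8794
Iter 4: z = 0.4828 + -2.4031i, |z|^2 = 6.0079
Escaped at iteration 4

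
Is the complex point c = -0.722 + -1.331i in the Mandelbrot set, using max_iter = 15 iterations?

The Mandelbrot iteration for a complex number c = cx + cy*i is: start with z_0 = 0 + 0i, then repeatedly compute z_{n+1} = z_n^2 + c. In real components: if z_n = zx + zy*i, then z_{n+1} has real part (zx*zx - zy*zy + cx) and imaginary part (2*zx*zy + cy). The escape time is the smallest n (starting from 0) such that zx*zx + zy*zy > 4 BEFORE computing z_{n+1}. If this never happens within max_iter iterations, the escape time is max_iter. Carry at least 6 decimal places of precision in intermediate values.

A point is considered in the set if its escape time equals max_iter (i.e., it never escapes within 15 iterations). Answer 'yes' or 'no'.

z_0 = 0 + 0i, c = -0.7220 + -1.3310i
Iter 1: z = -0.7220 + -1.3310i, |z|^2 = 2.2928
Iter 2: z = -1.9723 + 0.5910i, |z|^2 = 4.2391
Escaped at iteration 2

Answer: no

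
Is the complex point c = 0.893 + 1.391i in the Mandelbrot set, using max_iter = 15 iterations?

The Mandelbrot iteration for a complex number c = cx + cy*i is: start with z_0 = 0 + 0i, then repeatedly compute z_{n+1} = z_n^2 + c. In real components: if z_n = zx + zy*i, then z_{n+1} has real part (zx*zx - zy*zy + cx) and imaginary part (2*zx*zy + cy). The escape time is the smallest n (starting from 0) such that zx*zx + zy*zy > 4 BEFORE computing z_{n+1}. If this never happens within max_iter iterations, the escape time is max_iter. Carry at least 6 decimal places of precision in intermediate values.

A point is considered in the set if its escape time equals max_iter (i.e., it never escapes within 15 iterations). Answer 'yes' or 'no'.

z_0 = 0 + 0i, c = 0.8930 + 1.3910i
Iter 1: z = 0.8930 + 1.3910i, |z|^2 = 2.7323
Iter 2: z = -0.2444 + 3.8753i, |z|^2 = 15.0779
Escaped at iteration 2

Answer: no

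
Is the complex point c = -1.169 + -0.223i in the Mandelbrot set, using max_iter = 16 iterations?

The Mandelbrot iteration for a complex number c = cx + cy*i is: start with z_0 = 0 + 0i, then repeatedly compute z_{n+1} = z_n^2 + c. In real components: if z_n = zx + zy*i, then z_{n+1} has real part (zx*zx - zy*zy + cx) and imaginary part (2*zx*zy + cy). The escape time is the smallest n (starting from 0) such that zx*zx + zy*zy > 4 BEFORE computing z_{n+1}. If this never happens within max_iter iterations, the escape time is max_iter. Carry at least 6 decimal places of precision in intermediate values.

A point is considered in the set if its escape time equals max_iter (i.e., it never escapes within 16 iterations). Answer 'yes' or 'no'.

z_0 = 0 + 0i, c = -1.1690 + -0.2230i
Iter 1: z = -1.1690 + -0.2230i, |z|^2 = 1.4163
Iter 2: z = 0.1478 + 0.2984i, |z|^2 = 0.1109
Iter 3: z = -1.2362 + -0.1348i, |z|^2 = 1.5463
Iter 4: z = 0.3410 + 0.1102i, |z|^2 = 0.1284
Iter 5: z = -1.0649 + -0.1478i, |z|^2 = 1.1559
Iter 6: z = -0.0568 + 0.0919i, |z|^2 = 0.0117
Iter 7: z = -1.1742 + -0.2334i, |z|^2 = 1.4333
Iter 8: z = 0.1553 + 0.3252i, |z|^2 = 0.1299
Iter 9: z = -1.2507 + -0.1220i, |z|^2 = 1.5790
Iter 10: z = 0.3803 + 0.0822i, |z|^2 = 0.1514
Iter 11: z = -1.0311 + -0.1605i, |z|^2 = 1.0890
Iter 12: z = -0.1315 + 0.1080i, |z|^2 = 0.0290
Iter 13: z = -1.1634 + -0.2514i, |z|^2 = 1.4166
Iter 14: z = 0.1212 + 0.3619i, |z|^2 = 0.1457
Iter 15: z = -1.2853 + -0.1352i, |z|^2 = 1.6703
Did not escape in 16 iterations → in set

Answer: yes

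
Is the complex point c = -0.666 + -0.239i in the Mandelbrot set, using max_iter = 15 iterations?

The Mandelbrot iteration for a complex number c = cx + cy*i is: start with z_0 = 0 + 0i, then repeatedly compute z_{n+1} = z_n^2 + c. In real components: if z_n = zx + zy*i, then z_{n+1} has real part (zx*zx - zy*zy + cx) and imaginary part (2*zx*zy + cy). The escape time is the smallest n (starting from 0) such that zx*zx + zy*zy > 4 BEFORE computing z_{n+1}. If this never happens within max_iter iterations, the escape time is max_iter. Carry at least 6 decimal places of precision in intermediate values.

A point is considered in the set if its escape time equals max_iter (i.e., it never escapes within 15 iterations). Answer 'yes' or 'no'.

z_0 = 0 + 0i, c = -0.6660 + -0.2390i
Iter 1: z = -0.6660 + -0.2390i, |z|^2 = 0.5007
Iter 2: z = -0.2796 + 0.0793i, |z|^2 = 0.0845
Iter 3: z = -0.5941 + -0.2834i, |z|^2 = 0.4333
Iter 4: z = -0.3933 + 0.0977i, |z|^2 = 0.1642
Iter 5: z = -0.5209 + -0.3159i, |z|^2 = 0.3711
Iter 6: z = -0.4945 + 0.0900i, |z|^2 = 0.2526
Iter 7: z = -0.4296 + -0.3281i, |z|^2 = 0.2922
Iter 8: z = -0.5891 + 0.0429i, |z|^2 = 0.3488
Iter 9: z = -0.3209 + -0.2895i, |z|^2 = 0.1868
Iter 10: z = -0.6469 + -0.0532i, |z|^2 = 0.4213
Iter 11: z = -0.2504 + -0.1701i, |z|^2 = 0.0917
Iter 12: z = -0.6322 + -0.1538i, |z|^2 = 0.4234
Iter 13: z = -0.2899 + -0.0445i, |z|^2 = 0.0860
Iter 14: z = -0.5839 + -0.2132i, |z|^2 = 0.3864
Did not escape in 15 iterations → in set

Answer: yes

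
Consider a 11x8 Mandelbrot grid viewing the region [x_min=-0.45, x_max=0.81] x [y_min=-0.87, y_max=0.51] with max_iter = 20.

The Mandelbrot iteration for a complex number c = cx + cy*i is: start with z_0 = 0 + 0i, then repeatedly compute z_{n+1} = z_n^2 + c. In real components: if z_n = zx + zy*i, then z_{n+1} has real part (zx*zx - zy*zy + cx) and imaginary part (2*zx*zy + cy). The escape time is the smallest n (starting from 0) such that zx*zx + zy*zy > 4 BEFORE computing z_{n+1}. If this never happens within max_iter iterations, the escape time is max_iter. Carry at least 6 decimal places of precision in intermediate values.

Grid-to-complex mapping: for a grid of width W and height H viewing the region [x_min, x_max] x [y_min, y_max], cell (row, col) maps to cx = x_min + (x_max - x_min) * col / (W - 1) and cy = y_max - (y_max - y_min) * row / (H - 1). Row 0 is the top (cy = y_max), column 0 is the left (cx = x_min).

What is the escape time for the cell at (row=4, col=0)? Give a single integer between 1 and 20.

Answer: 20

Derivation:
z_0 = 0 + 0i, c = -0.4500 + -0.2786i
Iter 1: z = -0.4500 + -0.2786i, |z|^2 = 0.2801
Iter 2: z = -0.3251 + -0.0279i, |z|^2 = 0.1065
Iter 3: z = -0.3451 + -0.2605i, |z|^2 = 0.1869
Iter 4: z = -0.3988 + -0.0988i, |z|^2 = 0.1688
Iter 5: z = -0.3008 + -0.1998i, |z|^2 = 0.1304
Iter 6: z = -0.3995 + -0.1584i, |z|^2 = 0.1847
Iter 7: z = -0.3155 + -0.1520i, |z|^2 = 0.1227
Iter 8: z = -0.3736 + -0.1826i, |z|^2 = 0.1729
Iter 9: z = -0.3438 + -0.1421i, |z|^2 = 0.1384
Iter 10: z = -0.3520 + -0.1808i, |z|^2 = 0.1566
Iter 11: z = -0.3588 + -0.1513i, |z|^2 = 0.1516
Iter 12: z = -0.3441 + -0.1700i, |z|^2 = 0.1473
Iter 13: z = -0.3605 + -0.1615i, |z|^2 = 0.1560
Iter 14: z = -0.3462 + -0.1621i, |z|^2 = 0.1461
Iter 15: z = -0.3565 + -0.1663i, |z|^2 = 0.1547
Iter 16: z = -0.3506 + -0.1600i, |z|^2 = 0.1485
Iter 17: z = -0.3527 + -0.1664i, |z|^2 = 0.1521
Iter 18: z = -0.3533 + -0.1612i, |z|^2 = 0.1508
Iter 19: z = -0.3512 + -0.1647i, |z|^2 = 0.1504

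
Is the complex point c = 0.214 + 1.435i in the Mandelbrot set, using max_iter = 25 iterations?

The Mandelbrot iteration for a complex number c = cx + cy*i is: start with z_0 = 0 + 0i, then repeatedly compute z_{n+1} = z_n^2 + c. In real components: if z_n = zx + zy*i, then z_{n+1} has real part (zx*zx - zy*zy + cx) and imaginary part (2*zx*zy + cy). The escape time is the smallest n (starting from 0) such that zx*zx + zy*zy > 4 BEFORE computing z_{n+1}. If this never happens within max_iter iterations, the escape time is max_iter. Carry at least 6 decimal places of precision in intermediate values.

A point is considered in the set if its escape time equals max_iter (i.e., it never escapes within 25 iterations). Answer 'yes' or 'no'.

Answer: no

Derivation:
z_0 = 0 + 0i, c = 0.2140 + 1.4350i
Iter 1: z = 0.2140 + 1.4350i, |z|^2 = 2.1050
Iter 2: z = -1.7994 + 2.0492i, |z|^2 = 7.4371
Escaped at iteration 2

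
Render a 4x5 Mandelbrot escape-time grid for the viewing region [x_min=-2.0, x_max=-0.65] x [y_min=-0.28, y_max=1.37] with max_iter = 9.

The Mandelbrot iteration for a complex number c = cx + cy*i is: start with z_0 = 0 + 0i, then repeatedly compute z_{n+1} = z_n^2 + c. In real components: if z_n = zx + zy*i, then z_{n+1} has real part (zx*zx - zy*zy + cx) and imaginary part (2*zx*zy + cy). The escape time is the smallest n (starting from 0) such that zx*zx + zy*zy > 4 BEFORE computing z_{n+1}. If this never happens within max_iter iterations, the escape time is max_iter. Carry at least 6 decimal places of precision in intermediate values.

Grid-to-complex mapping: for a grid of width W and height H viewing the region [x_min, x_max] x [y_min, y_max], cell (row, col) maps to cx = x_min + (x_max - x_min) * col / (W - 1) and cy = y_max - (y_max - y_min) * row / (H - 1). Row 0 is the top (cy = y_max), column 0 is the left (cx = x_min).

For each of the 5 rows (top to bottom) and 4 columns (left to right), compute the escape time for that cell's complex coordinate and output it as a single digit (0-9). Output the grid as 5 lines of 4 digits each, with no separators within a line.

(row=0, col=0): c = -2.0000 + 1.3700i → escape time 1
(row=0, col=1): c = -1.5500 + 1.3700i → escape time 1
(row=0, col=2): c = -1.1000 + 1.3700i → escape time 2
(row=0, col=3): c = -0.6500 + 1.3700i → escape time 2
(row=1, col=0): c = -2.0000 + 0.9575i → escape time 1
(row=1, col=1): c = -1.5500 + 0.9575i → escape time 2
(row=1, col=2): c = -1.1000 + 0.9575i → escape time 3
(row=1, col=3): c = -0.6500 + 0.9575i → escape time 4
(row=2, col=0): c = -2.0000 + 0.5450i → escape time 1
(row=2, col=1): c = -1.5500 + 0.5450i → escape time 3
(row=2, col=2): c = -1.1000 + 0.5450i → escape time 5
(row=2, col=3): c = -0.6500 + 0.5450i → escape time 8
(row=3, col=0): c = -2.0000 + 0.1325i → escape time 1
(row=3, col=1): c = -1.5500 + 0.1325i → escape time 6
(row=3, col=2): c = -1.1000 + 0.1325i → escape time 9
(row=3, col=3): c = -0.6500 + 0.1325i → escape time 9
(row=4, col=0): c = -2.0000 + -0.2800i → escape time 1
(row=4, col=1): c = -1.5500 + -0.2800i → escape time 5
(row=4, col=2): c = -1.1000 + -0.2800i → escape time 9
(row=4, col=3): c = -0.6500 + -0.2800i → escape time 9

Answer: 1122
1234
1358
1699
1599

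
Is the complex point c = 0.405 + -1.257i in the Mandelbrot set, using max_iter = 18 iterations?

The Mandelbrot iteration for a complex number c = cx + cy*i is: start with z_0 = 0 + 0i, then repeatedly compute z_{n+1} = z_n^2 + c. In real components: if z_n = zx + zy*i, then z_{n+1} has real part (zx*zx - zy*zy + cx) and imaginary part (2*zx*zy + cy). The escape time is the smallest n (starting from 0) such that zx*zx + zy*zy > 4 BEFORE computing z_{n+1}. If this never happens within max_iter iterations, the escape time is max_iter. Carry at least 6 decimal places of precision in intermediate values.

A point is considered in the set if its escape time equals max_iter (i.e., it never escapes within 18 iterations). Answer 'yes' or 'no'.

z_0 = 0 + 0i, c = 0.4050 + -1.2570i
Iter 1: z = 0.4050 + -1.2570i, |z|^2 = 1.7441
Iter 2: z = -1.0110 + -2.2752i, |z|^2 = 6.1986
Escaped at iteration 2

Answer: no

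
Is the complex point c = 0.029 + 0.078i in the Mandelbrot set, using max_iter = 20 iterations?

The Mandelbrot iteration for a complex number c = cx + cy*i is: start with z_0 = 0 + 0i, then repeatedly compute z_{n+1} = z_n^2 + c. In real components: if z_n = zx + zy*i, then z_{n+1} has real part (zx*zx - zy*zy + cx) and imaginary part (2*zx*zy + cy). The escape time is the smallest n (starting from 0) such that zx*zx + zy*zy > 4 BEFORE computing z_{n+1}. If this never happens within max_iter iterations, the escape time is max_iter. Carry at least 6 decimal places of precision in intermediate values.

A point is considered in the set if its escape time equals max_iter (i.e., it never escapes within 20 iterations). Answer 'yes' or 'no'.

Answer: yes

Derivation:
z_0 = 0 + 0i, c = 0.0290 + 0.0780i
Iter 1: z = 0.0290 + 0.0780i, |z|^2 = 0.0069
Iter 2: z = 0.0238 + 0.0825i, |z|^2 = 0.0074
Iter 3: z = 0.0228 + 0.0819i, |z|^2 = 0.0072
Iter 4: z = 0.0228 + 0.0817i, |z|^2 = 0.0072
Iter 5: z = 0.0228 + 0.0817i, |z|^2 = 0.0072
Iter 6: z = 0.0228 + 0.0817i, |z|^2 = 0.0072
Iter 7: z = 0.0228 + 0.0817i, |z|^2 = 0.0072
Iter 8: z = 0.0228 + 0.0817i, |z|^2 = 0.0072
Iter 9: z = 0.0228 + 0.0817i, |z|^2 = 0.0072
Iter 10: z = 0.0228 + 0.0817i, |z|^2 = 0.0072
Iter 11: z = 0.0228 + 0.0817i, |z|^2 = 0.0072
Iter 12: z = 0.0228 + 0.0817i, |z|^2 = 0.0072
Iter 13: z = 0.0228 + 0.0817i, |z|^2 = 0.0072
Iter 14: z = 0.0228 + 0.0817i, |z|^2 = 0.0072
Iter 15: z = 0.0228 + 0.0817i, |z|^2 = 0.0072
Iter 16: z = 0.0228 + 0.0817i, |z|^2 = 0.0072
Iter 17: z = 0.0228 + 0.0817i, |z|^2 = 0.0072
Iter 18: z = 0.0228 + 0.0817i, |z|^2 = 0.0072
Iter 19: z = 0.0228 + 0.0817i, |z|^2 = 0.0072
Did not escape in 20 iterations → in set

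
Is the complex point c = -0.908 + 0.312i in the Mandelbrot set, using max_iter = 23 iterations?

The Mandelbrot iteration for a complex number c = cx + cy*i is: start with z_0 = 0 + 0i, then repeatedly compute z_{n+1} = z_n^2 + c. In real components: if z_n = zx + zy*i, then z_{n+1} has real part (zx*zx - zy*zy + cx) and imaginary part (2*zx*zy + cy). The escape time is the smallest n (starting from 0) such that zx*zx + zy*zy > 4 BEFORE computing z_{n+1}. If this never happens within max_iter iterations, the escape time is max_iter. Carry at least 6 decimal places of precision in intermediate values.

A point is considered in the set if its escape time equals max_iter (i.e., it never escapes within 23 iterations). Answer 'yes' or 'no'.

z_0 = 0 + 0i, c = -0.9080 + 0.3120i
Iter 1: z = -0.9080 + 0.3120i, |z|^2 = 0.9218
Iter 2: z = -0.1809 + -0.2546i, |z|^2 = 0.0975
Iter 3: z = -0.9401 + 0.4041i, |z|^2 = 1.0471
Iter 4: z = -0.1875 + -0.4478i, |z|^2 = 0.2357
Iter 5: z = -1.0734 + 0.4799i, |z|^2 = 1.3824
Iter 6: z = 0.0138 + -0.7183i, |z|^2 = 0.5161
Iter 7: z = -1.4237 + 0.2922i, |z|^2 = 2.1124
Iter 8: z = 1.0336 + -0.5201i, |z|^2 = 1.3389
Iter 9: z = -0.1102 + -0.7632i, |z|^2 = 0.5946
Iter 10: z = -1.4783 + 0.4802i, |z|^2 = 2.4160
Iter 11: z = 1.0469 + -1.1078i, |z|^2 = 2.3231
Iter 12: z = -1.0393 + -2.0074i, |z|^2 = 5.1097
Escaped at iteration 12

Answer: no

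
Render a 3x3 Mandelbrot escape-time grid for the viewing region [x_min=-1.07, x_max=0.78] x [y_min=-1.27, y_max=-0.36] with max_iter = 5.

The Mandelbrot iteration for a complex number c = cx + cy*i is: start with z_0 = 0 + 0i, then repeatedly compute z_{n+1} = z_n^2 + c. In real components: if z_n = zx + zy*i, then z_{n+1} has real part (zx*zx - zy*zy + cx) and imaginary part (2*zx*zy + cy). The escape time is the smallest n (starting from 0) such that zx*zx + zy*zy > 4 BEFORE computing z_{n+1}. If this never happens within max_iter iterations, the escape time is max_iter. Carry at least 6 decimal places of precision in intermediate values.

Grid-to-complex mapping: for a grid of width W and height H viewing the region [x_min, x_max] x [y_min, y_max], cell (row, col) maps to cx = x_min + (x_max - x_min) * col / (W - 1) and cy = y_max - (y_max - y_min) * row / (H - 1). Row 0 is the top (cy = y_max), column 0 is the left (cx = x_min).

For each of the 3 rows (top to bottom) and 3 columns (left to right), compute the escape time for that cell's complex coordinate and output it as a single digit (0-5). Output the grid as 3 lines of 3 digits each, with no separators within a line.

(row=0, col=0): c = -1.0700 + -0.3600i → escape time 5
(row=0, col=1): c = -0.1450 + -0.3600i → escape time 5
(row=0, col=2): c = 0.7800 + -0.3600i → escape time 3
(row=1, col=0): c = -1.0700 + -0.8150i → escape time 3
(row=1, col=1): c = -0.1450 + -0.8150i → escape time 5
(row=1, col=2): c = 0.7800 + -0.8150i → escape time 2
(row=2, col=0): c = -1.0700 + -1.2700i → escape time 2
(row=2, col=1): c = -0.1450 + -1.2700i → escape time 3
(row=2, col=2): c = 0.7800 + -1.2700i → escape time 2

Answer: 553
352
232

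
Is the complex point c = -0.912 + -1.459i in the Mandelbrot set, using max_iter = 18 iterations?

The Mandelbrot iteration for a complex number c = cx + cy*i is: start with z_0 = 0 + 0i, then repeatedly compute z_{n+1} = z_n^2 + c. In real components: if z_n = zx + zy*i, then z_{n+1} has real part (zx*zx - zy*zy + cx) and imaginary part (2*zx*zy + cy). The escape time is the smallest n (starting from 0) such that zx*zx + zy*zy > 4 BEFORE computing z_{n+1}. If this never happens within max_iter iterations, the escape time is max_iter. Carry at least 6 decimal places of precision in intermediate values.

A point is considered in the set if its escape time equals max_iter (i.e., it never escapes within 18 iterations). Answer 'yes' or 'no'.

Answer: no

Derivation:
z_0 = 0 + 0i, c = -0.9120 + -1.4590i
Iter 1: z = -0.9120 + -1.4590i, |z|^2 = 2.9604
Iter 2: z = -2.2089 + 1.2022i, |z|^2 = 6.3247
Escaped at iteration 2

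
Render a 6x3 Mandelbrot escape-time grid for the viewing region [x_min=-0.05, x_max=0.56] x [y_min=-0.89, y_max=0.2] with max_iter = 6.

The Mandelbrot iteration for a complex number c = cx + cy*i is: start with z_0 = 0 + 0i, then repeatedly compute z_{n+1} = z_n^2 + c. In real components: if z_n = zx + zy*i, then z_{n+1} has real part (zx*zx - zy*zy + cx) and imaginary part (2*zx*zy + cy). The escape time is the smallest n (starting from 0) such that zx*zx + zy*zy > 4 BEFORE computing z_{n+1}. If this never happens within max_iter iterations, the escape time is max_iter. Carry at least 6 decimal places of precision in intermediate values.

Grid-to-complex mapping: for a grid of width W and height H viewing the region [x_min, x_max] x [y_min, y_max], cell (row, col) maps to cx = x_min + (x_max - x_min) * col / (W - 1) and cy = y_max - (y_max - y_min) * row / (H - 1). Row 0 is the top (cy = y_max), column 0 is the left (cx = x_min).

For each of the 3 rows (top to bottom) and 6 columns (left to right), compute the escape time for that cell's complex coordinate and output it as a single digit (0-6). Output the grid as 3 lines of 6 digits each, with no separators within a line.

Answer: 666664
666664
654433

Derivation:
(row=0, col=0): c = -0.0500 + 0.2000i → escape time 6
(row=0, col=1): c = 0.0720 + 0.2000i → escape time 6
(row=0, col=2): c = 0.1940 + 0.2000i → escape time 6
(row=0, col=3): c = 0.3160 + 0.2000i → escape time 6
(row=0, col=4): c = 0.4380 + 0.2000i → escape time 6
(row=0, col=5): c = 0.5600 + 0.2000i → escape time 4
(row=1, col=0): c = -0.0500 + -0.3450i → escape time 6
(row=1, col=1): c = 0.0720 + -0.3450i → escape time 6
(row=1, col=2): c = 0.1940 + -0.3450i → escape time 6
(row=1, col=3): c = 0.3160 + -0.3450i → escape time 6
(row=1, col=4): c = 0.4380 + -0.3450i → escape time 6
(row=1, col=5): c = 0.5600 + -0.3450i → escape time 4
(row=2, col=0): c = -0.0500 + -0.8900i → escape time 6
(row=2, col=1): c = 0.0720 + -0.8900i → escape time 5
(row=2, col=2): c = 0.1940 + -0.8900i → escape time 4
(row=2, col=3): c = 0.3160 + -0.8900i → escape time 4
(row=2, col=4): c = 0.4380 + -0.8900i → escape time 3
(row=2, col=5): c = 0.5600 + -0.8900i → escape time 3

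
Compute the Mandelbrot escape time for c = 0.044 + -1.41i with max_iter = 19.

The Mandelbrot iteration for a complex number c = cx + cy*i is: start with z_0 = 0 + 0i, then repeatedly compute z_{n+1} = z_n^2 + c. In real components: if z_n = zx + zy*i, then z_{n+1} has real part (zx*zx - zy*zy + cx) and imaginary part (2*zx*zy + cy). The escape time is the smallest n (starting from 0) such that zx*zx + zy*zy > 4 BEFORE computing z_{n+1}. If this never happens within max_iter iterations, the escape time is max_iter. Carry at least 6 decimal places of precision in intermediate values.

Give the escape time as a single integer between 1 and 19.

z_0 = 0 + 0i, c = 0.0440 + -1.4100i
Iter 1: z = 0.0440 + -1.4100i, |z|^2 = 1.9900
Iter 2: z = -1.9422 + -1.5341i, |z|^2 = 6.1254
Escaped at iteration 2

Answer: 2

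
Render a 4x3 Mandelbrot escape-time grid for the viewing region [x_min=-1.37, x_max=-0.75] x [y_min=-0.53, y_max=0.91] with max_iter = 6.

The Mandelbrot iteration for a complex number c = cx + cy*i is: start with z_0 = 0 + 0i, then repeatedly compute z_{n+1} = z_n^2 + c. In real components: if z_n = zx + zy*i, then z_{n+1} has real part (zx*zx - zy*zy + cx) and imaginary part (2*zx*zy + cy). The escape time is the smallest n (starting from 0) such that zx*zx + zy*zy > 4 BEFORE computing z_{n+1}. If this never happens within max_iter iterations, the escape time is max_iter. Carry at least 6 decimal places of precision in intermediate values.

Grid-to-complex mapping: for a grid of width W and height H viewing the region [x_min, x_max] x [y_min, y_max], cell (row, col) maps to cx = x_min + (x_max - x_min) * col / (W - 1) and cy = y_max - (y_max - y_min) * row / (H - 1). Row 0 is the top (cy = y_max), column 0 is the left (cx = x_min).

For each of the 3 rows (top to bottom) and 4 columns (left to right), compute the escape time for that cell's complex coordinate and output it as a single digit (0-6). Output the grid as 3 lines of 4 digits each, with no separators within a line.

(row=0, col=0): c = -1.3700 + 0.9100i → escape time 3
(row=0, col=1): c = -1.1633 + 0.9100i → escape time 3
(row=0, col=2): c = -0.9567 + 0.9100i → escape time 3
(row=0, col=3): c = -0.7500 + 0.9100i → escape time 4
(row=1, col=0): c = -1.3700 + 0.1900i → escape time 6
(row=1, col=1): c = -1.1633 + 0.1900i → escape time 6
(row=1, col=2): c = -0.9567 + 0.1900i → escape time 6
(row=1, col=3): c = -0.7500 + 0.1900i → escape time 6
(row=2, col=0): c = -1.3700 + -0.5300i → escape time 3
(row=2, col=1): c = -1.1633 + -0.5300i → escape time 5
(row=2, col=2): c = -0.9567 + -0.5300i → escape time 5
(row=2, col=3): c = -0.7500 + -0.5300i → escape time 6

Answer: 3334
6666
3556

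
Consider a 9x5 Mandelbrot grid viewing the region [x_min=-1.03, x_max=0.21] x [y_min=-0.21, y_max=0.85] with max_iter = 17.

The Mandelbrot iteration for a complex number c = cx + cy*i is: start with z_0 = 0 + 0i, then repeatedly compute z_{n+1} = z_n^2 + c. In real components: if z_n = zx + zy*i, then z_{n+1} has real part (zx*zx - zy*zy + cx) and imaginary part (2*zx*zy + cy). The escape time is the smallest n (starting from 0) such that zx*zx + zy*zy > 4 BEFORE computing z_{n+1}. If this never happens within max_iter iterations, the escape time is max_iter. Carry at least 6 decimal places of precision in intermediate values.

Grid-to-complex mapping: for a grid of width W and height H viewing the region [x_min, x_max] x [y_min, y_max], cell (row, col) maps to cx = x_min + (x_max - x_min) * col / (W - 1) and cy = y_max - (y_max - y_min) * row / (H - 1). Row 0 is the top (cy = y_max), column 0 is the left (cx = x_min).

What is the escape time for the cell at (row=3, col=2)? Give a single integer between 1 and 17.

z_0 = 0 + 0i, c = -0.7200 + 0.0550i
Iter 1: z = -0.7200 + 0.0550i, |z|^2 = 0.5214
Iter 2: z = -0.2046 + -0.0242i, |z|^2 = 0.0425
Iter 3: z = -0.6787 + 0.0649i, |z|^2 = 0.4649
Iter 4: z = -0.2636 + -0.0331i, |z|^2 = 0.0706
Iter 5: z = -0.6516 + 0.0724i, |z|^2 = 0.4299
Iter 6: z = -0.3006 + -0.0394i, |z|^2 = 0.0919
Iter 7: z = -0.6312 + 0.0787i, |z|^2 = 0.4046
Iter 8: z = -0.3278 + -0.0443i, |z|^2 = 0.1094
Iter 9: z = -0.6145 + 0.0841i, |z|^2 = 0.3847
Iter 10: z = -0.3494 + -0.0483i, |z|^2 = 0.1244
Iter 11: z = -0.6002 + 0.0888i, |z|^2 = 0.3681
Iter 12: z = -0.3676 + -0.0516i, |z|^2 = 0.1378
Iter 13: z = -0.5875 + 0.0929i, |z|^2 = 0.3538
Iter 14: z = -0.3835 + -0.0542i, |z|^2 = 0.1500
Iter 15: z = -0.5759 + 0.0966i, |z|^2 = 0.3410
Iter 16: z = -0.3977 + -0.0562i, |z|^2 = 0.1613

Answer: 17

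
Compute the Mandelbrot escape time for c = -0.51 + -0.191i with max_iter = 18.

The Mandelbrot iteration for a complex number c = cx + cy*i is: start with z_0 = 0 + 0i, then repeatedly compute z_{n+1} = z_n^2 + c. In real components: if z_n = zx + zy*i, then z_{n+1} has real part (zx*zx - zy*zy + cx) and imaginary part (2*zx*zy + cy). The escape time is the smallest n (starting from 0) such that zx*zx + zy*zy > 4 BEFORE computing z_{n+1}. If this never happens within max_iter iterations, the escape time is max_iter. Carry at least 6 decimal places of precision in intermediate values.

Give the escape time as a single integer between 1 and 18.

z_0 = 0 + 0i, c = -0.5100 + -0.1910i
Iter 1: z = -0.5100 + -0.1910i, |z|^2 = 0.2966
Iter 2: z = -0.2864 + 0.0038i, |z|^2 = 0.0820
Iter 3: z = -0.4280 + -0.1932i, |z|^2 = 0.2205
Iter 4: z = -0.3641 + -0.0256i, |z|^2 = 0.1333
Iter 5: z = -0.3781 + -0.1723i, |z|^2 = 0.1726
Iter 6: z = -0.3968 + -0.0607i, |z|^2 = 0.1611
Iter 7: z = -0.3563 + -0.1428i, |z|^2 = 0.1473
Iter 8: z = -0.4035 + -0.0892i, |z|^2 = 0.1708
Iter 9: z = -0.3552 + -0.1190i, |z|^2 = 0.1403
Iter 10: z = -0.3980 + -0.1065i, |z|^2 = 0.1698
Iter 11: z = -0.3629 + -0.1062i, |z|^2 = 0.1430
Iter 12: z = -0.3896 + -0.1139i, |z|^2 = 0.1647
Iter 13: z = -0.3712 + -0.1023i, |z|^2 = 0.1482
Iter 14: z = -0.3827 + -0.1151i, |z|^2 = 0.1597
Iter 15: z = -0.3768 + -0.1029i, |z|^2 = 0.1526
Iter 16: z = -0.3786 + -0.1134i, |z|^2 = 0.1562
Iter 17: z = -0.3795 + -0.1051i, |z|^2 = 0.1551

Answer: 18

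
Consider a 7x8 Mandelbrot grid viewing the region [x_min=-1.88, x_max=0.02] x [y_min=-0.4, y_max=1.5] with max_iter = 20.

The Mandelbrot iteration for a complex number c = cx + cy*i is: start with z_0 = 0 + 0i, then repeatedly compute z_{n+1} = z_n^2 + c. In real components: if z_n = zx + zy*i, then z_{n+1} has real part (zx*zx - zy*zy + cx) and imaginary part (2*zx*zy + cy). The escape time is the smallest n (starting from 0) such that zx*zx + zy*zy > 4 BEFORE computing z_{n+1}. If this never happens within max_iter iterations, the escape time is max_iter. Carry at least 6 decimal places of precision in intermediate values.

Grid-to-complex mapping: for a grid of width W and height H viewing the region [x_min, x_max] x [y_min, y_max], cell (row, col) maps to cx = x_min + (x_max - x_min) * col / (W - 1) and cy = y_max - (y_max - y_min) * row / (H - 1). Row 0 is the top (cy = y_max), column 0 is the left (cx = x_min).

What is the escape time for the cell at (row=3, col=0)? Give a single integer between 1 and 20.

Answer: 1

Derivation:
z_0 = 0 + 0i, c = -1.8800 + 0.6857i
Iter 1: z = -1.8800 + 0.6857i, |z|^2 = 4.0046
Escaped at iteration 1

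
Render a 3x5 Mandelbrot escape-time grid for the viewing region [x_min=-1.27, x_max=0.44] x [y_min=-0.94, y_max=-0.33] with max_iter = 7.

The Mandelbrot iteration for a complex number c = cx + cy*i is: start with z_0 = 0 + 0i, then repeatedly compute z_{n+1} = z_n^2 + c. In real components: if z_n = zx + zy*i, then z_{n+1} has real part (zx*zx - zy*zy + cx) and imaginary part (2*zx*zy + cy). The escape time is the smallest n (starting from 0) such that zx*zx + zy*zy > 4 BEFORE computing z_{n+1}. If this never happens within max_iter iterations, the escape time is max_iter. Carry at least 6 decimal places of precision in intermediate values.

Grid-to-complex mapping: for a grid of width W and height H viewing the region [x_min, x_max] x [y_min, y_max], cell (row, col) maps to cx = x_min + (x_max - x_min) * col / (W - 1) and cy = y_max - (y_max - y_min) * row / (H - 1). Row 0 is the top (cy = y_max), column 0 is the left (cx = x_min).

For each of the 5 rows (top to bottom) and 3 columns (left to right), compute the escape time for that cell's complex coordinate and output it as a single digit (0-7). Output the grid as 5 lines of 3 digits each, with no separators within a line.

Answer: 777
476
375
364
353

Derivation:
(row=0, col=0): c = -1.2700 + -0.3300i → escape time 7
(row=0, col=1): c = -0.4150 + -0.3300i → escape time 7
(row=0, col=2): c = 0.4400 + -0.3300i → escape time 7
(row=1, col=0): c = -1.2700 + -0.4825i → escape time 4
(row=1, col=1): c = -0.4150 + -0.4825i → escape time 7
(row=1, col=2): c = 0.4400 + -0.4825i → escape time 6
(row=2, col=0): c = -1.2700 + -0.6350i → escape time 3
(row=2, col=1): c = -0.4150 + -0.6350i → escape time 7
(row=2, col=2): c = 0.4400 + -0.6350i → escape time 5
(row=3, col=0): c = -1.2700 + -0.7875i → escape time 3
(row=3, col=1): c = -0.4150 + -0.7875i → escape time 6
(row=3, col=2): c = 0.4400 + -0.7875i → escape time 4
(row=4, col=0): c = -1.2700 + -0.9400i → escape time 3
(row=4, col=1): c = -0.4150 + -0.9400i → escape time 5
(row=4, col=2): c = 0.4400 + -0.9400i → escape time 3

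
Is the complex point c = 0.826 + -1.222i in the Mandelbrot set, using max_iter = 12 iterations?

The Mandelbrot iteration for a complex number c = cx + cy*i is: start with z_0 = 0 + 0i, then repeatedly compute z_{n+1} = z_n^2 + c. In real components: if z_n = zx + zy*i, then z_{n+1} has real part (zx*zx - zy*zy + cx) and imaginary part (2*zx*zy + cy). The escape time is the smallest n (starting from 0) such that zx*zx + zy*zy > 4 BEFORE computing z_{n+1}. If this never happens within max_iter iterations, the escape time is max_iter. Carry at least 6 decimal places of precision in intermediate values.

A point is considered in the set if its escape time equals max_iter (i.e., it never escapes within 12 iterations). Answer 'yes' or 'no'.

z_0 = 0 + 0i, c = 0.8260 + -1.2220i
Iter 1: z = 0.8260 + -1.2220i, |z|^2 = 2.1756
Iter 2: z = 0.0150 + -3.2407i, |z|^2 = 10.5026
Escaped at iteration 2

Answer: no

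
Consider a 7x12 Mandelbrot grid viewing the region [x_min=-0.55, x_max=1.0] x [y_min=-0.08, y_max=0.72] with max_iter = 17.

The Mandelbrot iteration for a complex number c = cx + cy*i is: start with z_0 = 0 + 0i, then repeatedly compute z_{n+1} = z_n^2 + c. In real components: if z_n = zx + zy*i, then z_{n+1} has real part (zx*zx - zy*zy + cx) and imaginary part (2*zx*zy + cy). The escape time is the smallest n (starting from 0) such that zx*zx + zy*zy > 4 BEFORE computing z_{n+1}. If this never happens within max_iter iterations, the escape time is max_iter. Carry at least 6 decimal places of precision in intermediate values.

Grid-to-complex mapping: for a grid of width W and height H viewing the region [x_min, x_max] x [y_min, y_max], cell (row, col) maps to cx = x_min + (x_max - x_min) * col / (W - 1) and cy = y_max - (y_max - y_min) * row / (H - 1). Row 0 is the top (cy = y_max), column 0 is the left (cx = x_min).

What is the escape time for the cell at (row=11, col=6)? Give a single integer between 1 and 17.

Answer: 2

Derivation:
z_0 = 0 + 0i, c = 1.0000 + -0.0800i
Iter 1: z = 1.0000 + -0.0800i, |z|^2 = 1.0064
Iter 2: z = 1.9936 + -0.2400i, |z|^2 = 4.0320
Escaped at iteration 2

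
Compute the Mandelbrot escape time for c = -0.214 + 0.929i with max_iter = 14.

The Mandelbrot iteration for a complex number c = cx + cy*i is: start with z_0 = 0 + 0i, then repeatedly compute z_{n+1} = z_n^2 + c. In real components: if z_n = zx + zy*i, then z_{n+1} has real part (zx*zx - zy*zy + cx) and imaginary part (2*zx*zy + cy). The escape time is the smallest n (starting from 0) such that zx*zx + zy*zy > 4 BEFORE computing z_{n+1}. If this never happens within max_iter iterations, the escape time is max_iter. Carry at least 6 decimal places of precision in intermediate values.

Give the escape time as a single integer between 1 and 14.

z_0 = 0 + 0i, c = -0.2140 + 0.9290i
Iter 1: z = -0.2140 + 0.9290i, |z|^2 = 0.9088
Iter 2: z = -1.0312 + 0.5314i, |z|^2 = 1.3458
Iter 3: z = 0.5671 + -0.1670i, |z|^2 = 0.3495
Iter 4: z = 0.0797 + 0.7396i, |z|^2 = 0.5534
Iter 5: z = -0.7547 + 1.0469i, |z|^2 = 1.6655
Iter 6: z = -0.7405 + -0.6511i, |z|^2 = 0.9723
Iter 7: z = -0.0897 + 1.8933i, |z|^2 = 3.5928
Iter 8: z = -3.7907 + 0.5895i, |z|^2 = 14.7169
Escaped at iteration 8

Answer: 8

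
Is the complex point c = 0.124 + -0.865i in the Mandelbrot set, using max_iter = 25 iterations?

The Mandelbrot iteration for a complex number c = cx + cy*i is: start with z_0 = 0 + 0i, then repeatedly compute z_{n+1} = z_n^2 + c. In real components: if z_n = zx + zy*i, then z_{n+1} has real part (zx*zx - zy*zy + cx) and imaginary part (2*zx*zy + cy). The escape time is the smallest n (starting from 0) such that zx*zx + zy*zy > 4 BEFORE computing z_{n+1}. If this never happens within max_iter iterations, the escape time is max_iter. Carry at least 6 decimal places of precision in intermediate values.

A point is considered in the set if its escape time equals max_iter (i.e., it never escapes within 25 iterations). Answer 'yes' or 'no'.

Answer: no

Derivation:
z_0 = 0 + 0i, c = 0.1240 + -0.8650i
Iter 1: z = 0.1240 + -0.8650i, |z|^2 = 0.7636
Iter 2: z = -0.6088 + -1.0795i, |z|^2 = 1.5361
Iter 3: z = -0.6707 + 0.4495i, |z|^2 = 0.6519
Iter 4: z = 0.3717 + -1.4680i, |z|^2 = 2.2931
Iter 5: z = -1.8928 + -1.9563i, |z|^2 = 7.4098
Escaped at iteration 5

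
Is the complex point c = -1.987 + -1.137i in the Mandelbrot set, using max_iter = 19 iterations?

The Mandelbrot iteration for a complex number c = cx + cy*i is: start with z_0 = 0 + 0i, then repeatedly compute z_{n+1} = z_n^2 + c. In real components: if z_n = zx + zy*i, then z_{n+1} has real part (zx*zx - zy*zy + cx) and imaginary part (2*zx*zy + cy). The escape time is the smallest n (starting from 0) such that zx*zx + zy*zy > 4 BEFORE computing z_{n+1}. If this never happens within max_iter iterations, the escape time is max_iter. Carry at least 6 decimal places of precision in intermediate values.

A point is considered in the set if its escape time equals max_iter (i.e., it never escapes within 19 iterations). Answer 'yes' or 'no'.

z_0 = 0 + 0i, c = -1.9870 + -1.1370i
Iter 1: z = -1.9870 + -1.1370i, |z|^2 = 5.2409
Escaped at iteration 1

Answer: no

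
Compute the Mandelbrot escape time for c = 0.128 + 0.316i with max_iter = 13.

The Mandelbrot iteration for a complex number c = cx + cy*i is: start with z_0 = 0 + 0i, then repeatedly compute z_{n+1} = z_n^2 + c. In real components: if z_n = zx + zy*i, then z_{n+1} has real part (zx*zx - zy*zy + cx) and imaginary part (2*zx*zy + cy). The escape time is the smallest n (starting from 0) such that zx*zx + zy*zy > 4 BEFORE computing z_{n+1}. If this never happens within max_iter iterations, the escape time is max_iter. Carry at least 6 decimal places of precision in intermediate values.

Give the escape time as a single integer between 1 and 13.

Answer: 13

Derivation:
z_0 = 0 + 0i, c = 0.1280 + 0.3160i
Iter 1: z = 0.1280 + 0.3160i, |z|^2 = 0.1162
Iter 2: z = 0.0445 + 0.3969i, |z|^2 = 0.1595
Iter 3: z = -0.0275 + 0.3513i, |z|^2 = 0.1242
Iter 4: z = 0.0053 + 0.2966i, |z|^2 = 0.0880
Iter 5: z = 0.0400 + 0.3192i, |z|^2 = 0.1035
Iter 6: z = 0.0277 + 0.3416i, |z|^2 = 0.1174
Iter 7: z = 0.0121 + 0.3350i, |z|^2 = 0.1123
Iter 8: z = 0.0160 + 0.3241i, |z|^2 = 0.1053
Iter 9: z = 0.0232 + 0.3263i, |z|^2 = 0.1070
Iter 10: z = 0.0220 + 0.3311i, |z|^2 = 0.1101
Iter 11: z = 0.0188 + 0.3306i, |z|^2 = 0.1096
Iter 12: z = 0.0191 + 0.3284i, |z|^2 = 0.1082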